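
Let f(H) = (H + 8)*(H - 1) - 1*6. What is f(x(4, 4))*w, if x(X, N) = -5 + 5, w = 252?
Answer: -3528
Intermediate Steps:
x(X, N) = 0
f(H) = -6 + (-1 + H)*(8 + H) (f(H) = (8 + H)*(-1 + H) - 6 = (-1 + H)*(8 + H) - 6 = -6 + (-1 + H)*(8 + H))
f(x(4, 4))*w = (-14 + 0**2 + 7*0)*252 = (-14 + 0 + 0)*252 = -14*252 = -3528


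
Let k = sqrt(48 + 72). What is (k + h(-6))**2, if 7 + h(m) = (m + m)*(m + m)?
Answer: 18889 + 548*sqrt(30) ≈ 21891.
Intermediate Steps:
h(m) = -7 + 4*m**2 (h(m) = -7 + (m + m)*(m + m) = -7 + (2*m)*(2*m) = -7 + 4*m**2)
k = 2*sqrt(30) (k = sqrt(120) = 2*sqrt(30) ≈ 10.954)
(k + h(-6))**2 = (2*sqrt(30) + (-7 + 4*(-6)**2))**2 = (2*sqrt(30) + (-7 + 4*36))**2 = (2*sqrt(30) + (-7 + 144))**2 = (2*sqrt(30) + 137)**2 = (137 + 2*sqrt(30))**2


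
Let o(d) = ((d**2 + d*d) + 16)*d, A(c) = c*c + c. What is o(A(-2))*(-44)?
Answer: -2112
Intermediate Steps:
A(c) = c + c**2 (A(c) = c**2 + c = c + c**2)
o(d) = d*(16 + 2*d**2) (o(d) = ((d**2 + d**2) + 16)*d = (2*d**2 + 16)*d = (16 + 2*d**2)*d = d*(16 + 2*d**2))
o(A(-2))*(-44) = (2*(-2*(1 - 2))*(8 + (-2*(1 - 2))**2))*(-44) = (2*(-2*(-1))*(8 + (-2*(-1))**2))*(-44) = (2*2*(8 + 2**2))*(-44) = (2*2*(8 + 4))*(-44) = (2*2*12)*(-44) = 48*(-44) = -2112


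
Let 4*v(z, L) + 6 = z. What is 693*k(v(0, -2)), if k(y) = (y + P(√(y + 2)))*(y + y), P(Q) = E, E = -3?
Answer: 18711/2 ≈ 9355.5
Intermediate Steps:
v(z, L) = -3/2 + z/4
P(Q) = -3
k(y) = 2*y*(-3 + y) (k(y) = (y - 3)*(y + y) = (-3 + y)*(2*y) = 2*y*(-3 + y))
693*k(v(0, -2)) = 693*(2*(-3/2 + (¼)*0)*(-3 + (-3/2 + (¼)*0))) = 693*(2*(-3/2 + 0)*(-3 + (-3/2 + 0))) = 693*(2*(-3/2)*(-3 - 3/2)) = 693*(2*(-3/2)*(-9/2)) = 693*(27/2) = 18711/2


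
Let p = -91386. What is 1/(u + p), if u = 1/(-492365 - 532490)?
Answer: -1024855/93657399031 ≈ -1.0943e-5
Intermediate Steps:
u = -1/1024855 (u = 1/(-1024855) = -1/1024855 ≈ -9.7575e-7)
1/(u + p) = 1/(-1/1024855 - 91386) = 1/(-93657399031/1024855) = -1024855/93657399031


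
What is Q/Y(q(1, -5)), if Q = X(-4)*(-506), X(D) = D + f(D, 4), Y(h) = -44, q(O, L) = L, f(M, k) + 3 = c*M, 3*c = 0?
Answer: -161/2 ≈ -80.500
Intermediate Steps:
c = 0 (c = (1/3)*0 = 0)
f(M, k) = -3 (f(M, k) = -3 + 0*M = -3 + 0 = -3)
X(D) = -3 + D (X(D) = D - 3 = -3 + D)
Q = 3542 (Q = (-3 - 4)*(-506) = -7*(-506) = 3542)
Q/Y(q(1, -5)) = 3542/(-44) = 3542*(-1/44) = -161/2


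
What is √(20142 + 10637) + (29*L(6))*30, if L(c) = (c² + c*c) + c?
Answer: 67860 + √30779 ≈ 68036.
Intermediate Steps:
L(c) = c + 2*c² (L(c) = (c² + c²) + c = 2*c² + c = c + 2*c²)
√(20142 + 10637) + (29*L(6))*30 = √(20142 + 10637) + (29*(6*(1 + 2*6)))*30 = √30779 + (29*(6*(1 + 12)))*30 = √30779 + (29*(6*13))*30 = √30779 + (29*78)*30 = √30779 + 2262*30 = √30779 + 67860 = 67860 + √30779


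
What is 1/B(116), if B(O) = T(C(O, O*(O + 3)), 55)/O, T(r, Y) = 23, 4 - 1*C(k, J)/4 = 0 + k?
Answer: 116/23 ≈ 5.0435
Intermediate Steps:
C(k, J) = 16 - 4*k (C(k, J) = 16 - 4*(0 + k) = 16 - 4*k)
B(O) = 23/O
1/B(116) = 1/(23/116) = 116/23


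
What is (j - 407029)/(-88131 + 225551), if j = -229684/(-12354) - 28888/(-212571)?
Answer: -35628351481999/12029298508476 ≈ -2.9618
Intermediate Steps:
j = 8196839986/437683689 (j = -229684*(-1/12354) - 28888*(-1/212571) = 114842/6177 + 28888/212571 = 8196839986/437683689 ≈ 18.728)
(j - 407029)/(-88131 + 225551) = (8196839986/437683689 - 407029)/(-88131 + 225551) = -178141757409995/437683689/137420 = -178141757409995/437683689*1/137420 = -35628351481999/12029298508476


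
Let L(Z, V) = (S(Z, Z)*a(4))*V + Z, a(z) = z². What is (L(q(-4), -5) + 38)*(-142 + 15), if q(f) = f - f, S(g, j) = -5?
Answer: -55626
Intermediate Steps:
q(f) = 0
L(Z, V) = Z - 80*V (L(Z, V) = (-5*4²)*V + Z = (-5*16)*V + Z = -80*V + Z = Z - 80*V)
(L(q(-4), -5) + 38)*(-142 + 15) = ((0 - 80*(-5)) + 38)*(-142 + 15) = ((0 + 400) + 38)*(-127) = (400 + 38)*(-127) = 438*(-127) = -55626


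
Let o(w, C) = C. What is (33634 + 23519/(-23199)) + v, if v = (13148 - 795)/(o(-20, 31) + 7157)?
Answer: 623192823987/18528268 ≈ 33635.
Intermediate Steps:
v = 12353/7188 (v = (13148 - 795)/(31 + 7157) = 12353/7188 ≈ 1.7186)
(33634 + 23519/(-23199)) + v = (33634 + 23519/(-23199)) + 12353/7188 = (33634 + 23519*(-1/23199)) + 12353/7188 = (33634 - 23519/23199) + 12353/7188 = 780251647/23199 + 12353/7188 = 623192823987/18528268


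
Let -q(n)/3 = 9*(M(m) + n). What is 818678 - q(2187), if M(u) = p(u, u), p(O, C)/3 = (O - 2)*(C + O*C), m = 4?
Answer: 880967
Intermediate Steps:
p(O, C) = 3*(-2 + O)*(C + C*O) (p(O, C) = 3*((O - 2)*(C + O*C)) = 3*((-2 + O)*(C + C*O)) = 3*(-2 + O)*(C + C*O))
M(u) = 3*u*(-2 + u**2 - u)
q(n) = -3240 - 27*n (q(n) = -27*(3*4*(-2 + 4**2 - 1*4) + n) = -27*(3*4*(-2 + 16 - 4) + n) = -27*(3*4*10 + n) = -27*(120 + n) = -3*(1080 + 9*n) = -3240 - 27*n)
818678 - q(2187) = 818678 - (-3240 - 27*2187) = 818678 - (-3240 - 59049) = 818678 - 1*(-62289) = 818678 + 62289 = 880967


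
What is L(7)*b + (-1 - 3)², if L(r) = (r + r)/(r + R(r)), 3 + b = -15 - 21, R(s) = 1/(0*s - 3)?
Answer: -659/10 ≈ -65.900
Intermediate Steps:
R(s) = -⅓ (R(s) = 1/(0 - 3) = 1/(-3) = -⅓)
b = -39 (b = -3 + (-15 - 21) = -3 - 36 = -39)
L(r) = 2*r/(-⅓ + r) (L(r) = (r + r)/(r - ⅓) = (2*r)/(-⅓ + r) = 2*r/(-⅓ + r))
L(7)*b + (-1 - 3)² = (6*7/(-1 + 3*7))*(-39) + (-1 - 3)² = (6*7/(-1 + 21))*(-39) + (-4)² = (6*7/20)*(-39) + 16 = (6*7*(1/20))*(-39) + 16 = (21/10)*(-39) + 16 = -819/10 + 16 = -659/10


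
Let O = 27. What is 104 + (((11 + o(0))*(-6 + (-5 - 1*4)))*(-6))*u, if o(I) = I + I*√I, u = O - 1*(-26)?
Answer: 52574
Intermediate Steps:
u = 53 (u = 27 - 1*(-26) = 27 + 26 = 53)
o(I) = I + I^(3/2)
104 + (((11 + o(0))*(-6 + (-5 - 1*4)))*(-6))*u = 104 + (((11 + (0 + 0^(3/2)))*(-6 + (-5 - 1*4)))*(-6))*53 = 104 + (((11 + (0 + 0))*(-6 + (-5 - 4)))*(-6))*53 = 104 + (((11 + 0)*(-6 - 9))*(-6))*53 = 104 + ((11*(-15))*(-6))*53 = 104 - 165*(-6)*53 = 104 + 990*53 = 104 + 52470 = 52574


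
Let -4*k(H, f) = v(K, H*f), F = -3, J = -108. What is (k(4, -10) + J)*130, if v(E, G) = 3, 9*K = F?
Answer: -28275/2 ≈ -14138.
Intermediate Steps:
K = -⅓ (K = (⅑)*(-3) = -⅓ ≈ -0.33333)
k(H, f) = -¾ (k(H, f) = -¼*3 = -¾)
(k(4, -10) + J)*130 = (-¾ - 108)*130 = -435/4*130 = -28275/2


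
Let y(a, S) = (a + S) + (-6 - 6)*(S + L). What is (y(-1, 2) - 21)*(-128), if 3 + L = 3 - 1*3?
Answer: 1024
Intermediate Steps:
L = -3 (L = -3 + (3 - 1*3) = -3 + (3 - 3) = -3 + 0 = -3)
y(a, S) = 36 + a - 11*S (y(a, S) = (a + S) + (-6 - 6)*(S - 3) = (S + a) - 12*(-3 + S) = (S + a) + (36 - 12*S) = 36 + a - 11*S)
(y(-1, 2) - 21)*(-128) = ((36 - 1 - 11*2) - 21)*(-128) = ((36 - 1 - 22) - 21)*(-128) = (13 - 21)*(-128) = -8*(-128) = 1024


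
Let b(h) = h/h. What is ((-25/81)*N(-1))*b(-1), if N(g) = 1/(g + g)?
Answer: 25/162 ≈ 0.15432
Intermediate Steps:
b(h) = 1
N(g) = 1/(2*g)
((-25/81)*N(-1))*b(-1) = ((-25/81)*((½)/(-1)))*1 = ((-25*1/81)*((½)*(-1)))*1 = -25/81*(-½)*1 = (25/162)*1 = 25/162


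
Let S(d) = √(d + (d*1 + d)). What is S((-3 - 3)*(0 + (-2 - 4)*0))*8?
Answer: 0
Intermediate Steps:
S(d) = √3*√d (S(d) = √(d + (d + d)) = √(d + 2*d) = √(3*d) = √3*√d)
S((-3 - 3)*(0 + (-2 - 4)*0))*8 = (√3*√((-3 - 3)*(0 + (-2 - 4)*0)))*8 = (√3*√(-6*(0 - 6*0)))*8 = (√3*√(-6*(0 + 0)))*8 = (√3*√(-6*0))*8 = (√3*√0)*8 = (√3*0)*8 = 0*8 = 0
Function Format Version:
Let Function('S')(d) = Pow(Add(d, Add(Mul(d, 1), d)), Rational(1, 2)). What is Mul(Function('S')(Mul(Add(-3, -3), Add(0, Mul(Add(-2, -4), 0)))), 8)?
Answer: 0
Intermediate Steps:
Function('S')(d) = Mul(Pow(3, Rational(1, 2)), Pow(d, Rational(1, 2))) (Function('S')(d) = Pow(Add(d, Add(d, d)), Rational(1, 2)) = Pow(Add(d, Mul(2, d)), Rational(1, 2)) = Pow(Mul(3, d), Rational(1, 2)) = Mul(Pow(3, Rational(1, 2)), Pow(d, Rational(1, 2))))
Mul(Function('S')(Mul(Add(-3, -3), Add(0, Mul(Add(-2, -4), 0)))), 8) = Mul(Mul(Pow(3, Rational(1, 2)), Pow(Mul(Add(-3, -3), Add(0, Mul(Add(-2, -4), 0))), Rational(1, 2))), 8) = Mul(Mul(Pow(3, Rational(1, 2)), Pow(Mul(-6, Add(0, Mul(-6, 0))), Rational(1, 2))), 8) = Mul(Mul(Pow(3, Rational(1, 2)), Pow(Mul(-6, Add(0, 0)), Rational(1, 2))), 8) = Mul(Mul(Pow(3, Rational(1, 2)), Pow(Mul(-6, 0), Rational(1, 2))), 8) = Mul(Mul(Pow(3, Rational(1, 2)), Pow(0, Rational(1, 2))), 8) = Mul(Mul(Pow(3, Rational(1, 2)), 0), 8) = Mul(0, 8) = 0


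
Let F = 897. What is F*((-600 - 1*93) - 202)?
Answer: -802815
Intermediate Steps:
F*((-600 - 1*93) - 202) = 897*((-600 - 1*93) - 202) = 897*((-600 - 93) - 202) = 897*(-693 - 202) = 897*(-895) = -802815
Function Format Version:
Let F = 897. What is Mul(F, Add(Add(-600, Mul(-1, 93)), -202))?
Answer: -802815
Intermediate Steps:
Mul(F, Add(Add(-600, Mul(-1, 93)), -202)) = Mul(897, Add(Add(-600, Mul(-1, 93)), -202)) = Mul(897, Add(Add(-600, -93), -202)) = Mul(897, Add(-693, -202)) = Mul(897, -895) = -802815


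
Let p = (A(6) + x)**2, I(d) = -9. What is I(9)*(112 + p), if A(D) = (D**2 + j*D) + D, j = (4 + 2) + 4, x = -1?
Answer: -92817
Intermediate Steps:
j = 10 (j = 6 + 4 = 10)
A(D) = D**2 + 11*D (A(D) = (D**2 + 10*D) + D = D**2 + 11*D)
p = 10201 (p = (6*(11 + 6) - 1)**2 = (6*17 - 1)**2 = (102 - 1)**2 = 101**2 = 10201)
I(9)*(112 + p) = -9*(112 + 10201) = -9*10313 = -92817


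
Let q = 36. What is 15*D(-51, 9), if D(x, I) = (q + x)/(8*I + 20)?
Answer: -225/92 ≈ -2.4457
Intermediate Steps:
D(x, I) = (36 + x)/(20 + 8*I) (D(x, I) = (36 + x)/(8*I + 20) = (36 + x)/(20 + 8*I))
15*D(-51, 9) = 15*((36 - 51)/(4*(5 + 2*9))) = 15*((¼)*(-15)/(5 + 18)) = 15*((¼)*(-15)/23) = 15*((¼)*(1/23)*(-15)) = 15*(-15/92) = -225/92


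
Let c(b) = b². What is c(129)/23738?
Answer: 16641/23738 ≈ 0.70103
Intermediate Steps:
c(129)/23738 = 129²/23738 = 16641*(1/23738) = 16641/23738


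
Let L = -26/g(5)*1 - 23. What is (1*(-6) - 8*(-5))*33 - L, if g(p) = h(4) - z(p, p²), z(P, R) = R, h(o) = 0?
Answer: 28599/25 ≈ 1144.0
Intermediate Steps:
g(p) = -p² (g(p) = 0 - p² = -p²)
L = -549/25 (L = -26/((-1*5²))*1 - 23 = -26/((-1*25))*1 - 23 = -26/(-25)*1 - 23 = -26*(-1/25)*1 - 23 = (26/25)*1 - 23 = 26/25 - 23 = -549/25 ≈ -21.960)
(1*(-6) - 8*(-5))*33 - L = (1*(-6) - 8*(-5))*33 - 1*(-549/25) = (-6 + 40)*33 + 549/25 = 34*33 + 549/25 = 1122 + 549/25 = 28599/25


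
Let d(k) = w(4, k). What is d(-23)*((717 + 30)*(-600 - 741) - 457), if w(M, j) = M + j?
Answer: 19041496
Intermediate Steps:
d(k) = 4 + k
d(-23)*((717 + 30)*(-600 - 741) - 457) = (4 - 23)*((717 + 30)*(-600 - 741) - 457) = -19*(747*(-1341) - 457) = -19*(-1001727 - 457) = -19*(-1002184) = 19041496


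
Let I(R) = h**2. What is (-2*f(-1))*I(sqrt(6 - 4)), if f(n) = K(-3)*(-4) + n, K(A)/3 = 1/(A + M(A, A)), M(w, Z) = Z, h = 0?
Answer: 0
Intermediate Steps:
K(A) = 3/(2*A) (K(A) = 3/(A + A) = 3/((2*A)) = 3*(1/(2*A)) = 3/(2*A))
I(R) = 0 (I(R) = 0**2 = 0)
f(n) = 2 + n (f(n) = ((3/2)/(-3))*(-4) + n = ((3/2)*(-1/3))*(-4) + n = -1/2*(-4) + n = 2 + n)
(-2*f(-1))*I(sqrt(6 - 4)) = -2*(2 - 1)*0 = -2*1*0 = -2*0 = 0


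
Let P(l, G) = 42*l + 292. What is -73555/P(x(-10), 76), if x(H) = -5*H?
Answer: -73555/2392 ≈ -30.750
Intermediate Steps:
P(l, G) = 292 + 42*l
-73555/P(x(-10), 76) = -73555/(292 + 42*(-5*(-10))) = -73555/(292 + 42*50) = -73555/(292 + 2100) = -73555/2392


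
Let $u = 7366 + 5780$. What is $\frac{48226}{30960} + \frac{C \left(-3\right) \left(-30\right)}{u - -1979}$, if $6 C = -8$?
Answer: $\frac{14514061}{9365400} \approx 1.5498$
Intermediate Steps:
$C = - \frac{4}{3}$ ($C = \frac{1}{6} \left(-8\right) = - \frac{4}{3} \approx -1.3333$)
$u = 13146$
$\frac{48226}{30960} + \frac{C \left(-3\right) \left(-30\right)}{u - -1979} = \frac{48226}{30960} + \frac{\left(- \frac{4}{3}\right) \left(-3\right) \left(-30\right)}{13146 - -1979} = 48226 \cdot \frac{1}{30960} + \frac{4 \left(-30\right)}{13146 + 1979} = \frac{24113}{15480} - \frac{120}{15125} = \frac{24113}{15480} - \frac{24}{3025} = \frac{14514061}{9365400}$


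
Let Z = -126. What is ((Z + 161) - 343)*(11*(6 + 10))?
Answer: -54208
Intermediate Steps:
((Z + 161) - 343)*(11*(6 + 10)) = ((-126 + 161) - 343)*(11*(6 + 10)) = (35 - 343)*(11*16) = -308*176 = -54208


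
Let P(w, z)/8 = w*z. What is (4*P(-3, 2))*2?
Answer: -384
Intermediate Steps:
P(w, z) = 8*w*z (P(w, z) = 8*(w*z) = 8*w*z)
(4*P(-3, 2))*2 = (4*(8*(-3)*2))*2 = (4*(-48))*2 = -192*2 = -384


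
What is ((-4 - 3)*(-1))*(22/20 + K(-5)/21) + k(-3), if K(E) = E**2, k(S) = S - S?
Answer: 481/30 ≈ 16.033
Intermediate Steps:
k(S) = 0
((-4 - 3)*(-1))*(22/20 + K(-5)/21) + k(-3) = ((-4 - 3)*(-1))*(22/20 + (-5)**2/21) + 0 = (-7*(-1))*(22*(1/20) + 25*(1/21)) + 0 = 7*(11/10 + 25/21) + 0 = 7*(481/210) + 0 = 481/30 + 0 = 481/30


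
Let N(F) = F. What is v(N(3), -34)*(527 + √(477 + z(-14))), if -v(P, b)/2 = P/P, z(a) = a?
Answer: -1054 - 2*√463 ≈ -1097.0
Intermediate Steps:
v(P, b) = -2 (v(P, b) = -2*P/P = -2*1 = -2)
v(N(3), -34)*(527 + √(477 + z(-14))) = -2*(527 + √(477 - 14)) = -2*(527 + √463) = -1054 - 2*√463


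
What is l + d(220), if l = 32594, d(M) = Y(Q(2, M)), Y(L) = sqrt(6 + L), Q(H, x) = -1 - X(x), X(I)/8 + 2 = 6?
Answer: 32594 + 3*I*sqrt(3) ≈ 32594.0 + 5.1962*I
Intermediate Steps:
X(I) = 32 (X(I) = -16 + 8*6 = -16 + 48 = 32)
Q(H, x) = -33 (Q(H, x) = -1 - 1*32 = -1 - 32 = -33)
d(M) = 3*I*sqrt(3) (d(M) = sqrt(6 - 33) = sqrt(-27) = 3*I*sqrt(3))
l + d(220) = 32594 + 3*I*sqrt(3)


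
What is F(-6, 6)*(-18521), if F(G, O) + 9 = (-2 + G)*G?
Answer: -722319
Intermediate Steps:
F(G, O) = -9 + G*(-2 + G) (F(G, O) = -9 + (-2 + G)*G = -9 + G*(-2 + G))
F(-6, 6)*(-18521) = (-9 + (-6)² - 2*(-6))*(-18521) = (-9 + 36 + 12)*(-18521) = 39*(-18521) = -722319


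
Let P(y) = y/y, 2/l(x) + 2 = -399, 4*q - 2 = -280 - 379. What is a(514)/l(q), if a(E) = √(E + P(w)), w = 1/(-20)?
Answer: -401*√515/2 ≈ -4550.1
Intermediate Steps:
q = -657/4 (q = ½ + (-280 - 379)/4 = ½ + (¼)*(-659) = ½ - 659/4 = -657/4 ≈ -164.25)
l(x) = -2/401 (l(x) = 2/(-2 - 399) = 2/(-401) = 2*(-1/401) = -2/401)
w = -1/20 ≈ -0.050000
P(y) = 1
a(E) = √(1 + E) (a(E) = √(E + 1) = √(1 + E))
a(514)/l(q) = √(1 + 514)/(-2/401) = √515*(-401/2) = -401*√515/2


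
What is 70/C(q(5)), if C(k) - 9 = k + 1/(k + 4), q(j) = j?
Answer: 630/127 ≈ 4.9606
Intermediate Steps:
C(k) = 9 + k + 1/(4 + k) (C(k) = 9 + (k + 1/(k + 4)) = 9 + (k + 1/(4 + k)) = 9 + k + 1/(4 + k))
70/C(q(5)) = 70/(((37 + 5**2 + 13*5)/(4 + 5))) = 70/(((37 + 25 + 65)/9)) = 70/(((1/9)*127)) = 70/(127/9) = 70*(9/127) = 630/127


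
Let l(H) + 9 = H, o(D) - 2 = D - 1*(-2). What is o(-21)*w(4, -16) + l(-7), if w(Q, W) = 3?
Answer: -67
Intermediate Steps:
o(D) = 4 + D (o(D) = 2 + (D - 1*(-2)) = 2 + (D + 2) = 2 + (2 + D) = 4 + D)
l(H) = -9 + H
o(-21)*w(4, -16) + l(-7) = (4 - 21)*3 + (-9 - 7) = -17*3 - 16 = -51 - 16 = -67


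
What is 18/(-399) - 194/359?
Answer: -27956/47747 ≈ -0.58550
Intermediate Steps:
18/(-399) - 194/359 = 18*(-1/399) - 194*1/359 = -6/133 - 194/359 = -27956/47747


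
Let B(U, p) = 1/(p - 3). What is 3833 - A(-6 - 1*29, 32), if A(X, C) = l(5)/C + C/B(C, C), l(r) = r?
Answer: 92955/32 ≈ 2904.8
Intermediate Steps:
B(U, p) = 1/(-3 + p)
A(X, C) = 5/C + C*(-3 + C) (A(X, C) = 5/C + C/(1/(-3 + C)) = 5/C + C*(-3 + C))
3833 - A(-6 - 1*29, 32) = 3833 - (5 + 32**2*(-3 + 32))/32 = 3833 - (5 + 1024*29)/32 = 3833 - (5 + 29696)/32 = 3833 - 29701/32 = 92955/32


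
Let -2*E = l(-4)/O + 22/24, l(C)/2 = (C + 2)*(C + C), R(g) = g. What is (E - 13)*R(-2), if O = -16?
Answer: 299/12 ≈ 24.917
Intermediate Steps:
l(C) = 4*C*(2 + C) (l(C) = 2*((C + 2)*(C + C)) = 2*((2 + C)*(2*C)) = 2*(2*C*(2 + C)) = 4*C*(2 + C))
E = 13/24 (E = -((4*(-4)*(2 - 4))/(-16) + 22/24)/2 = -((4*(-4)*(-2))*(-1/16) + 22*(1/24))/2 = -(32*(-1/16) + 11/12)/2 = -(-2 + 11/12)/2 = -½*(-13/12) = 13/24 ≈ 0.54167)
(E - 13)*R(-2) = (13/24 - 13)*(-2) = -299/24*(-2) = 299/12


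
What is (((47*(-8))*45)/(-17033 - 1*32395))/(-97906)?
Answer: -235/67212469 ≈ -3.4964e-6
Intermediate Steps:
(((47*(-8))*45)/(-17033 - 1*32395))/(-97906) = ((-376*45)/(-17033 - 32395))*(-1/97906) = -16920/(-49428)*(-1/97906) = -16920*(-1/49428)*(-1/97906) = (470/1373)*(-1/97906) = -235/67212469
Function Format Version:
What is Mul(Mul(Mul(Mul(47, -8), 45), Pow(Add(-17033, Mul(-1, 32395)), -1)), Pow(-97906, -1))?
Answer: Rational(-235, 67212469) ≈ -3.4964e-6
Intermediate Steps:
Mul(Mul(Mul(Mul(47, -8), 45), Pow(Add(-17033, Mul(-1, 32395)), -1)), Pow(-97906, -1)) = Mul(Mul(Mul(-376, 45), Pow(Add(-17033, -32395), -1)), Rational(-1, 97906)) = Mul(Mul(-16920, Pow(-49428, -1)), Rational(-1, 97906)) = Mul(Mul(-16920, Rational(-1, 49428)), Rational(-1, 97906)) = Mul(Rational(470, 1373), Rational(-1, 97906)) = Rational(-235, 67212469)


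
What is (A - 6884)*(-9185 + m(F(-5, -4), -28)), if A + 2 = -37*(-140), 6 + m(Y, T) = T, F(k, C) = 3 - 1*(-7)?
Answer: 15727614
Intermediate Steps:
F(k, C) = 10 (F(k, C) = 3 + 7 = 10)
m(Y, T) = -6 + T
A = 5178 (A = -2 - 37*(-140) = -2 + 5180 = 5178)
(A - 6884)*(-9185 + m(F(-5, -4), -28)) = (5178 - 6884)*(-9185 + (-6 - 28)) = -1706*(-9185 - 34) = -1706*(-9219) = 15727614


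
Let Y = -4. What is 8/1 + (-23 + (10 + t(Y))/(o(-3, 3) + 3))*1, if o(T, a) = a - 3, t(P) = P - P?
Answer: -35/3 ≈ -11.667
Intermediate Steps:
t(P) = 0
o(T, a) = -3 + a
8/1 + (-23 + (10 + t(Y))/(o(-3, 3) + 3))*1 = 8/1 + (-23 + (10 + 0)/((-3 + 3) + 3))*1 = 8*1 + (-23 + 10/(0 + 3))*1 = 8 + (-23 + 10/3)*1 = 8 - 59/3*1 = 8 - 59/3 = -35/3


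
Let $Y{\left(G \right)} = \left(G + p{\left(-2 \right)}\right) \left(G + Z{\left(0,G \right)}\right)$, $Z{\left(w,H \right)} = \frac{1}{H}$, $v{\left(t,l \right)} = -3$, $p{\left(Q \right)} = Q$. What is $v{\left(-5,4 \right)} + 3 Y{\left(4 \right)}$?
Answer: $\frac{45}{2} \approx 22.5$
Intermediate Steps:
$Y{\left(G \right)} = \left(-2 + G\right) \left(G + \frac{1}{G}\right)$ ($Y{\left(G \right)} = \left(G - 2\right) \left(G + \frac{1}{G}\right) = \left(-2 + G\right) \left(G + \frac{1}{G}\right)$)
$v{\left(-5,4 \right)} + 3 Y{\left(4 \right)} = -3 + 3 \left(1 + 4^{2} - 8 - \frac{2}{4}\right) = -3 + 3 \left(1 + 16 - 8 - \frac{1}{2}\right) = -3 + 3 \cdot \frac{17}{2} = -3 + \frac{51}{2} = \frac{45}{2}$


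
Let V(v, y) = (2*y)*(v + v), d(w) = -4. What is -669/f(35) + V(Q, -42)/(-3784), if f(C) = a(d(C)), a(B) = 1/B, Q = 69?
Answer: 1267197/473 ≈ 2679.1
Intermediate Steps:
V(v, y) = 4*v*y (V(v, y) = (2*y)*(2*v) = 4*v*y)
f(C) = -¼ (f(C) = 1/(-4) = -¼)
-669/f(35) + V(Q, -42)/(-3784) = -669/(-¼) + (4*69*(-42))/(-3784) = -669*(-4) - 11592*(-1/3784) = 2676 + 1449/473 = 1267197/473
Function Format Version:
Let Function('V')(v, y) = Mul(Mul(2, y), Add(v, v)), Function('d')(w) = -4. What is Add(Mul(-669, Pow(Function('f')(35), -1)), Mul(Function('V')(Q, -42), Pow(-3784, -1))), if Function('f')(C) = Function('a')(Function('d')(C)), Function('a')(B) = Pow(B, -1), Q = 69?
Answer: Rational(1267197, 473) ≈ 2679.1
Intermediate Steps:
Function('V')(v, y) = Mul(4, v, y) (Function('V')(v, y) = Mul(Mul(2, y), Mul(2, v)) = Mul(4, v, y))
Function('f')(C) = Rational(-1, 4) (Function('f')(C) = Pow(-4, -1) = Rational(-1, 4))
Add(Mul(-669, Pow(Function('f')(35), -1)), Mul(Function('V')(Q, -42), Pow(-3784, -1))) = Add(Mul(-669, Pow(Rational(-1, 4), -1)), Mul(Mul(4, 69, -42), Pow(-3784, -1))) = Add(Mul(-669, -4), Mul(-11592, Rational(-1, 3784))) = Add(2676, Rational(1449, 473)) = Rational(1267197, 473)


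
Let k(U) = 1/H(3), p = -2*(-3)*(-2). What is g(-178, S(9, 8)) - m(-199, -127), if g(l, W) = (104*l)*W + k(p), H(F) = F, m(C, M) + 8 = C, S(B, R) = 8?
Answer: -443666/3 ≈ -1.4789e+5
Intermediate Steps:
p = -12 (p = 6*(-2) = -12)
m(C, M) = -8 + C
k(U) = 1/3
g(l, W) = 1/3 + 104*W*l (g(l, W) = (104*l)*W + 1/3 = 104*W*l + 1/3 = 1/3 + 104*W*l)
g(-178, S(9, 8)) - m(-199, -127) = (1/3 + 104*8*(-178)) - (-8 - 199) = (1/3 - 148096) - 1*(-207) = -444287/3 + 207 = -443666/3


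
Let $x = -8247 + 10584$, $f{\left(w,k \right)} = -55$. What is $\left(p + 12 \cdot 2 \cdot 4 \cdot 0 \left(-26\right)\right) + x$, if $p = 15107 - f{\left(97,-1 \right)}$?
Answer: $17499$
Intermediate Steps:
$p = 15162$ ($p = 15107 - -55 = 15107 + 55 = 15162$)
$x = 2337$
$\left(p + 12 \cdot 2 \cdot 4 \cdot 0 \left(-26\right)\right) + x = \left(15162 + 12 \cdot 2 \cdot 4 \cdot 0 \left(-26\right)\right) + 2337 = \left(15162 + 12 \cdot 8 \cdot 0 \left(-26\right)\right) + 2337 = \left(15162 + 12 \cdot 0 \left(-26\right)\right) + 2337 = \left(15162 + 0 \left(-26\right)\right) + 2337 = \left(15162 + 0\right) + 2337 = 15162 + 2337 = 17499$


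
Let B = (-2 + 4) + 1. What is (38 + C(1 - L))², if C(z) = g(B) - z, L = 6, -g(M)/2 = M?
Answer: 1369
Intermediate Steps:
B = 3 (B = 2 + 1 = 3)
g(M) = -2*M
C(z) = -6 - z (C(z) = -2*3 - z = -6 - z)
(38 + C(1 - L))² = (38 + (-6 - (1 - 1*6)))² = (38 + (-6 - (1 - 6)))² = (38 + (-6 - 1*(-5)))² = (38 + (-6 + 5))² = (38 - 1)² = 37² = 1369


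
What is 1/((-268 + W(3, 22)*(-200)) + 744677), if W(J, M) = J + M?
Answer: 1/739409 ≈ 1.3524e-6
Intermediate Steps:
1/((-268 + W(3, 22)*(-200)) + 744677) = 1/((-268 + (3 + 22)*(-200)) + 744677) = 1/((-268 + 25*(-200)) + 744677) = 1/((-268 - 5000) + 744677) = 1/(-5268 + 744677) = 1/739409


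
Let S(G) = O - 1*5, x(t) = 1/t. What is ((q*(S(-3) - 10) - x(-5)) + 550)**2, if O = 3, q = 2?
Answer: 6922161/25 ≈ 2.7689e+5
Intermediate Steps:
S(G) = -2 (S(G) = 3 - 1*5 = 3 - 5 = -2)
((q*(S(-3) - 10) - x(-5)) + 550)**2 = ((2*(-2 - 10) - 1/(-5)) + 550)**2 = ((2*(-12) - 1*(-1/5)) + 550)**2 = ((-24 + 1/5) + 550)**2 = (-119/5 + 550)**2 = (2631/5)**2 = 6922161/25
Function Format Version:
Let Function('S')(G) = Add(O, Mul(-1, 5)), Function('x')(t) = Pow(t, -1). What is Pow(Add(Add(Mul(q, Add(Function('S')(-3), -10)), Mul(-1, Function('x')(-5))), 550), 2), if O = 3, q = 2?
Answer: Rational(6922161, 25) ≈ 2.7689e+5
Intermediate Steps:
Function('S')(G) = -2 (Function('S')(G) = Add(3, Mul(-1, 5)) = Add(3, -5) = -2)
Pow(Add(Add(Mul(q, Add(Function('S')(-3), -10)), Mul(-1, Function('x')(-5))), 550), 2) = Pow(Add(Add(Mul(2, Add(-2, -10)), Mul(-1, Pow(-5, -1))), 550), 2) = Pow(Add(Add(Mul(2, -12), Mul(-1, Rational(-1, 5))), 550), 2) = Pow(Add(Add(-24, Rational(1, 5)), 550), 2) = Pow(Add(Rational(-119, 5), 550), 2) = Pow(Rational(2631, 5), 2) = Rational(6922161, 25)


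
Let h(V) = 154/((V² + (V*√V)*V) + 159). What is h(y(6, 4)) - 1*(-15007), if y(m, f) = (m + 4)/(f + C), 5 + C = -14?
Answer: 92714815679/6177707 - 5544*I*√6/6177707 ≈ 15008.0 - 0.0021982*I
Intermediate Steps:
C = -19 (C = -5 - 14 = -19)
y(m, f) = (4 + m)/(-19 + f) (y(m, f) = (m + 4)/(f - 19) = (4 + m)/(-19 + f))
h(V) = 154/(159 + V² + V^(5/2)) (h(V) = 154/((V² + V^(3/2)*V) + 159) = 154/((V² + V^(5/2)) + 159) = 154/(159 + V² + V^(5/2)))
h(y(6, 4)) - 1*(-15007) = 154/(159 + ((4 + 6)/(-19 + 4))² + ((4 + 6)/(-19 + 4))^(5/2)) - 1*(-15007) = 154/(159 + (10/(-15))² + (10/(-15))^(5/2)) + 15007 = 154/(159 + (-1/15*10)² + (-1/15*10)^(5/2)) + 15007 = 154/(159 + (-⅔)² + (-⅔)^(5/2)) + 15007 = 154/(159 + 4/9 + 4*I*√6/27) + 15007 = 154/(1435/9 + 4*I*√6/27) + 15007 = 15007 + 154/(1435/9 + 4*I*√6/27)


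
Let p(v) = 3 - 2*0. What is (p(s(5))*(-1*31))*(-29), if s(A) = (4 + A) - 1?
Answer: 2697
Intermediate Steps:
s(A) = 3 + A
p(v) = 3 (p(v) = 3 + 0 = 3)
(p(s(5))*(-1*31))*(-29) = (3*(-1*31))*(-29) = (3*(-31))*(-29) = -93*(-29) = 2697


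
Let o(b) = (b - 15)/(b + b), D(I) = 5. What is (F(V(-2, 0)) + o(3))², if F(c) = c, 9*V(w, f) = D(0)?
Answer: 169/81 ≈ 2.0864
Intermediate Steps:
V(w, f) = 5/9 (V(w, f) = (⅑)*5 = 5/9)
o(b) = (-15 + b)/(2*b) (o(b) = (-15 + b)/((2*b)) = (-15 + b)*(1/(2*b)) = (-15 + b)/(2*b))
(F(V(-2, 0)) + o(3))² = (5/9 + (½)*(-15 + 3)/3)² = (5/9 + (½)*(⅓)*(-12))² = (5/9 - 2)² = (-13/9)² = 169/81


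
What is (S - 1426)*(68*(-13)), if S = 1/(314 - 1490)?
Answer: 370611917/294 ≈ 1.2606e+6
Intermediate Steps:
S = -1/1176 (S = 1/(-1176) = -1/1176 ≈ -0.00085034)
(S - 1426)*(68*(-13)) = (-1/1176 - 1426)*(68*(-13)) = -1676977/1176*(-884) = 370611917/294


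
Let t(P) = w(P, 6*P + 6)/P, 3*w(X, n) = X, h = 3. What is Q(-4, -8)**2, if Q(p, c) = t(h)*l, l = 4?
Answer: 16/9 ≈ 1.7778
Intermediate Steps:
w(X, n) = X/3
t(P) = 1/3 (t(P) = (P/3)/P = 1/3)
Q(p, c) = 4/3 (Q(p, c) = (1/3)*4 = 4/3)
Q(-4, -8)**2 = (4/3)**2 = 16/9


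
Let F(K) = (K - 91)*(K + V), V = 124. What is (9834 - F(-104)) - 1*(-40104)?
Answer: 53838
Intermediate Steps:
F(K) = (-91 + K)*(124 + K) (F(K) = (K - 91)*(K + 124) = (-91 + K)*(124 + K))
(9834 - F(-104)) - 1*(-40104) = (9834 - (-11284 + (-104)**2 + 33*(-104))) - 1*(-40104) = (9834 - (-11284 + 10816 - 3432)) + 40104 = (9834 - 1*(-3900)) + 40104 = (9834 + 3900) + 40104 = 13734 + 40104 = 53838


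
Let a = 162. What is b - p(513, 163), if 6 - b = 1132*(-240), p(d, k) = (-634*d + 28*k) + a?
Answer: 592202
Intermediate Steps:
p(d, k) = 162 - 634*d + 28*k (p(d, k) = (-634*d + 28*k) + 162 = 162 - 634*d + 28*k)
b = 271686 (b = 6 - 1132*(-240) = 6 - 1*(-271680) = 6 + 271680 = 271686)
b - p(513, 163) = 271686 - (162 - 634*513 + 28*163) = 271686 - (162 - 325242 + 4564) = 271686 - 1*(-320516) = 271686 + 320516 = 592202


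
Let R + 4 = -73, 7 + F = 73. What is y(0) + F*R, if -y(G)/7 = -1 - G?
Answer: -5075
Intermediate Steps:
F = 66 (F = -7 + 73 = 66)
R = -77 (R = -4 - 73 = -77)
y(G) = 7 + 7*G (y(G) = -7*(-1 - G) = 7 + 7*G)
y(0) + F*R = (7 + 7*0) + 66*(-77) = (7 + 0) - 5082 = 7 - 5082 = -5075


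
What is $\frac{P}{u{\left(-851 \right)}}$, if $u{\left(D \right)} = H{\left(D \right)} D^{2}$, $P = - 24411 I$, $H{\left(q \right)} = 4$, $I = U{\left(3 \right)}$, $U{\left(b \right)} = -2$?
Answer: $\frac{24411}{1448402} \approx 0.016854$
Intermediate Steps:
$I = -2$
$P = 48822$ ($P = \left(-24411\right) \left(-2\right) = 48822$)
$u{\left(D \right)} = 4 D^{2}$
$\frac{P}{u{\left(-851 \right)}} = \frac{48822}{4 \left(-851\right)^{2}} = \frac{48822}{4 \cdot 724201} = \frac{48822}{2896804} = 48822 \cdot \frac{1}{2896804} = \frac{24411}{1448402}$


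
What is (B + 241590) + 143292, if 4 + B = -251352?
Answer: 133526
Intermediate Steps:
B = -251356 (B = -4 - 251352 = -251356)
(B + 241590) + 143292 = (-251356 + 241590) + 143292 = -9766 + 143292 = 133526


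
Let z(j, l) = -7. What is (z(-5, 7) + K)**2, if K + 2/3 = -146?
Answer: 212521/9 ≈ 23613.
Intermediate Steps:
K = -440/3 (K = -2/3 - 146 = -440/3 ≈ -146.67)
(z(-5, 7) + K)**2 = (-7 - 440/3)**2 = (-461/3)**2 = 212521/9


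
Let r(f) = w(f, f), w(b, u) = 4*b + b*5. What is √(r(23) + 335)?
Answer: √542 ≈ 23.281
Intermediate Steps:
w(b, u) = 9*b (w(b, u) = 4*b + 5*b = 9*b)
r(f) = 9*f
√(r(23) + 335) = √(9*23 + 335) = √(207 + 335) = √542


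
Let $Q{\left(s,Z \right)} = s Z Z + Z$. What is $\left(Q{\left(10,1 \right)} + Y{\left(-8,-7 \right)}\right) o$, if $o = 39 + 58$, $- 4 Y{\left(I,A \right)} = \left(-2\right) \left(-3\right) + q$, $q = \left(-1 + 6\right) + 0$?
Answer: $\frac{3201}{4} \approx 800.25$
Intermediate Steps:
$q = 5$ ($q = 5 + 0 = 5$)
$Y{\left(I,A \right)} = - \frac{11}{4}$ ($Y{\left(I,A \right)} = - \frac{\left(-2\right) \left(-3\right) + 5}{4} = - \frac{6 + 5}{4} = \left(- \frac{1}{4}\right) 11 = - \frac{11}{4}$)
$o = 97$
$Q{\left(s,Z \right)} = Z + s Z^{2}$ ($Q{\left(s,Z \right)} = Z s Z + Z = s Z^{2} + Z = Z + s Z^{2}$)
$\left(Q{\left(10,1 \right)} + Y{\left(-8,-7 \right)}\right) o = \left(1 \left(1 + 1 \cdot 10\right) - \frac{11}{4}\right) 97 = \left(1 \left(1 + 10\right) - \frac{11}{4}\right) 97 = \left(1 \cdot 11 - \frac{11}{4}\right) 97 = \left(11 - \frac{11}{4}\right) 97 = \frac{33}{4} \cdot 97 = \frac{3201}{4}$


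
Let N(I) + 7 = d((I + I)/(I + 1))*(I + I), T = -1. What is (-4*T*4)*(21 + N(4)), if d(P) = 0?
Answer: 224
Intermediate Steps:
N(I) = -7 (N(I) = -7 + 0*(I + I) = -7 + 0*(2*I) = -7 + 0 = -7)
(-4*T*4)*(21 + N(4)) = (-4*(-1)*4)*(21 - 7) = (4*4)*14 = 16*14 = 224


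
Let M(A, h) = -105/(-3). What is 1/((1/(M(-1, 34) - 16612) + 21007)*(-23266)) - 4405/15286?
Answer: -17844632797990881/61923508516091444 ≈ -0.28817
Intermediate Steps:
M(A, h) = 35 (M(A, h) = -105*(-⅓) = 35)
1/((1/(M(-1, 34) - 16612) + 21007)*(-23266)) - 4405/15286 = 1/((1/(35 - 16612) + 21007)*(-23266)) - 4405/15286 = -1/23266/(1/(-16577) + 21007) - 4405*1/15286 = -1/23266/(-1/16577 + 21007) - 4405/15286 = -1/23266/(348233038/16577) - 4405/15286 = (16577/348233038)*(-1/23266) - 4405/15286 = -16577/8101989862108 - 4405/15286 = -17844632797990881/61923508516091444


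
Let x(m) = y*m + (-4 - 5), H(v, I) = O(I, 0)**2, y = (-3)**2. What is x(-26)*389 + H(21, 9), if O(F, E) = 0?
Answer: -94527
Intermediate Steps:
y = 9
H(v, I) = 0 (H(v, I) = 0**2 = 0)
x(m) = -9 + 9*m (x(m) = 9*m + (-4 - 5) = 9*m - 9 = -9 + 9*m)
x(-26)*389 + H(21, 9) = (-9 + 9*(-26))*389 + 0 = (-9 - 234)*389 + 0 = -243*389 + 0 = -94527 + 0 = -94527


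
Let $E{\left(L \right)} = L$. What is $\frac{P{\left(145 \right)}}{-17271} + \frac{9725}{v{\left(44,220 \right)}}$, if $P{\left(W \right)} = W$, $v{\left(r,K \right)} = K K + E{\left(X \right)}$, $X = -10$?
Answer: $\frac{10729595}{55716246} \approx 0.19258$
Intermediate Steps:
$v{\left(r,K \right)} = -10 + K^{2}$ ($v{\left(r,K \right)} = K K - 10 = K^{2} - 10 = -10 + K^{2}$)
$\frac{P{\left(145 \right)}}{-17271} + \frac{9725}{v{\left(44,220 \right)}} = \frac{145}{-17271} + \frac{9725}{-10 + 220^{2}} = 145 \left(- \frac{1}{17271}\right) + \frac{9725}{-10 + 48400} = - \frac{145}{17271} + \frac{9725}{48390} = - \frac{145}{17271} + 9725 \cdot \frac{1}{48390} = - \frac{145}{17271} + \frac{1945}{9678} = \frac{10729595}{55716246}$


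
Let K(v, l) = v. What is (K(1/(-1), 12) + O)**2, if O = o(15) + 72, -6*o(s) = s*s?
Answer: 4489/4 ≈ 1122.3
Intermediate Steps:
o(s) = -s**2/6 (o(s) = -s*s/6 = -s**2/6)
O = 69/2 (O = -1/6*15**2 + 72 = -1/6*225 + 72 = -75/2 + 72 = 69/2 ≈ 34.500)
(K(1/(-1), 12) + O)**2 = (1/(-1) + 69/2)**2 = (1*(-1) + 69/2)**2 = (-1 + 69/2)**2 = (67/2)**2 = 4489/4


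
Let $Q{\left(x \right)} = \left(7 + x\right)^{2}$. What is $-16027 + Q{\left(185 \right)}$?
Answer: $20837$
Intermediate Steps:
$-16027 + Q{\left(185 \right)} = -16027 + \left(7 + 185\right)^{2} = -16027 + 192^{2} = -16027 + 36864 = 20837$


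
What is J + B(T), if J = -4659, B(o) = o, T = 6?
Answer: -4653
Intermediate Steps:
J + B(T) = -4659 + 6 = -4653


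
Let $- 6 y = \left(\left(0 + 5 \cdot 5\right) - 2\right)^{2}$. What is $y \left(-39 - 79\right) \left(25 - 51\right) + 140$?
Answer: $- \frac{811066}{3} \approx -2.7036 \cdot 10^{5}$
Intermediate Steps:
$y = - \frac{529}{6}$ ($y = - \frac{\left(\left(0 + 5 \cdot 5\right) - 2\right)^{2}}{6} = - \frac{\left(\left(0 + 25\right) - 2\right)^{2}}{6} = - \frac{\left(25 - 2\right)^{2}}{6} = - \frac{23^{2}}{6} = \left(- \frac{1}{6}\right) 529 = - \frac{529}{6} \approx -88.167$)
$y \left(-39 - 79\right) \left(25 - 51\right) + 140 = - \frac{529 \left(-39 - 79\right) \left(25 - 51\right)}{6} + 140 = - \frac{529 \left(\left(-118\right) \left(-26\right)\right)}{6} + 140 = \left(- \frac{529}{6}\right) 3068 + 140 = - \frac{811486}{3} + 140 = - \frac{811066}{3}$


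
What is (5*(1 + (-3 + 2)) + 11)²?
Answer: 121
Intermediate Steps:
(5*(1 + (-3 + 2)) + 11)² = (5*(1 - 1) + 11)² = (5*0 + 11)² = (0 + 11)² = 11² = 121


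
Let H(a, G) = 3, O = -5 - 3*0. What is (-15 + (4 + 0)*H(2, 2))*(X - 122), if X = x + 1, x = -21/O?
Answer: 1752/5 ≈ 350.40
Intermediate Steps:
O = -5 (O = -5 + 0 = -5)
x = 21/5 (x = -21/(-5) = -21*(-1/5) = 21/5 ≈ 4.2000)
X = 26/5 (X = 21/5 + 1 = 26/5 ≈ 5.2000)
(-15 + (4 + 0)*H(2, 2))*(X - 122) = (-15 + (4 + 0)*3)*(26/5 - 122) = (-15 + 4*3)*(-584/5) = (-15 + 12)*(-584/5) = -3*(-584/5) = 1752/5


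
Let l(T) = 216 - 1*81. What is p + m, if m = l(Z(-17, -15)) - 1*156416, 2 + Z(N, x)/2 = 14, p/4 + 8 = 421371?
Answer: 1529171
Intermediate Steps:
p = 1685452 (p = -32 + 4*421371 = -32 + 1685484 = 1685452)
Z(N, x) = 24 (Z(N, x) = -4 + 2*14 = -4 + 28 = 24)
l(T) = 135 (l(T) = 216 - 81 = 135)
m = -156281 (m = 135 - 1*156416 = 135 - 156416 = -156281)
p + m = 1685452 - 156281 = 1529171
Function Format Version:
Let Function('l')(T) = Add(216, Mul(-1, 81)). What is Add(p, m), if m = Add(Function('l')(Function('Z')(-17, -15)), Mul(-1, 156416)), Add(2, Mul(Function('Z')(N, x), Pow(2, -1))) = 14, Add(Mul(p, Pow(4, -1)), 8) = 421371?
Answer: 1529171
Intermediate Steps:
p = 1685452 (p = Add(-32, Mul(4, 421371)) = Add(-32, 1685484) = 1685452)
Function('Z')(N, x) = 24 (Function('Z')(N, x) = Add(-4, Mul(2, 14)) = Add(-4, 28) = 24)
Function('l')(T) = 135 (Function('l')(T) = Add(216, -81) = 135)
m = -156281 (m = Add(135, Mul(-1, 156416)) = Add(135, -156416) = -156281)
Add(p, m) = Add(1685452, -156281) = 1529171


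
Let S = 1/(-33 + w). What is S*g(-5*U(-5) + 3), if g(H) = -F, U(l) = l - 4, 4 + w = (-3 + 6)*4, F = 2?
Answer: 2/25 ≈ 0.080000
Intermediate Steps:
w = 8 (w = -4 + (-3 + 6)*4 = -4 + 3*4 = -4 + 12 = 8)
U(l) = -4 + l
S = -1/25 (S = 1/(-33 + 8) = 1/(-25) = -1/25 ≈ -0.040000)
g(H) = -2 (g(H) = -1*2 = -2)
S*g(-5*U(-5) + 3) = -1/25*(-2) = 2/25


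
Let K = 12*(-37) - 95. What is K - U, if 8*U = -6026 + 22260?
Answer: -10273/4 ≈ -2568.3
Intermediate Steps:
U = 8117/4 (U = (-6026 + 22260)/8 = (⅛)*16234 = 8117/4 ≈ 2029.3)
K = -539 (K = -444 - 95 = -539)
K - U = -539 - 1*8117/4 = -539 - 8117/4 = -10273/4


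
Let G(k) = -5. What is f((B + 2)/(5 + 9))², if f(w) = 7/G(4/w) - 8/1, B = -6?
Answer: 2209/25 ≈ 88.360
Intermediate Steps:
f(w) = -47/5 (f(w) = 7/(-5) - 8/1 = 7*(-⅕) - 8*1 = -7/5 - 8 = -47/5)
f((B + 2)/(5 + 9))² = (-47/5)² = 2209/25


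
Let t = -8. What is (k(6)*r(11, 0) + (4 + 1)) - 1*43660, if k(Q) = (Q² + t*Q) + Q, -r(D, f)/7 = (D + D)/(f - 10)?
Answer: -218737/5 ≈ -43747.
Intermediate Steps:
r(D, f) = -14*D/(-10 + f) (r(D, f) = -7*(D + D)/(f - 10) = -7*2*D/(-10 + f) = -14*D/(-10 + f))
k(Q) = Q² - 7*Q (k(Q) = (Q² - 8*Q) + Q = Q² - 7*Q)
(k(6)*r(11, 0) + (4 + 1)) - 1*43660 = ((6*(-7 + 6))*(-14*11/(-10 + 0)) + (4 + 1)) - 1*43660 = ((6*(-1))*(-14*11/(-10)) + 5) - 43660 = (-(-84)*11*(-1)/10 + 5) - 43660 = (-6*77/5 + 5) - 43660 = (-462/5 + 5) - 43660 = -437/5 - 43660 = -218737/5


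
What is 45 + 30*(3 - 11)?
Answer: -195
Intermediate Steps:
45 + 30*(3 - 11) = 45 + 30*(-8) = 45 - 240 = -195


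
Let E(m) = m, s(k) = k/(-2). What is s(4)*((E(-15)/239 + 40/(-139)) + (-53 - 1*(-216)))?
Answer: -10806756/33221 ≈ -325.30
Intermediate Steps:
s(k) = -k/2 (s(k) = k*(-½) = -k/2)
s(4)*((E(-15)/239 + 40/(-139)) + (-53 - 1*(-216))) = (-½*4)*((-15/239 + 40/(-139)) + (-53 - 1*(-216))) = -2*((-15*1/239 + 40*(-1/139)) + (-53 + 216)) = -2*((-15/239 - 40/139) + 163) = -2*(-11645/33221 + 163) = -2*5403378/33221 = -10806756/33221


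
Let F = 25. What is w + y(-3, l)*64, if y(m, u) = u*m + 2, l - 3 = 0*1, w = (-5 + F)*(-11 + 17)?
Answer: -328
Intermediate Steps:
w = 120 (w = (-5 + 25)*(-11 + 17) = 20*6 = 120)
l = 3 (l = 3 + 0*1 = 3 + 0 = 3)
y(m, u) = 2 + m*u (y(m, u) = m*u + 2 = 2 + m*u)
w + y(-3, l)*64 = 120 + (2 - 3*3)*64 = 120 + (2 - 9)*64 = 120 - 7*64 = 120 - 448 = -328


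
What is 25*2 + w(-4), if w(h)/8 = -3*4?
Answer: -46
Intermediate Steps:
w(h) = -96 (w(h) = 8*(-3*4) = 8*(-12) = -96)
25*2 + w(-4) = 25*2 - 96 = 50 - 96 = -46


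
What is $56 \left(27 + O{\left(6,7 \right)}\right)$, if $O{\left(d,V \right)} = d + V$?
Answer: $2240$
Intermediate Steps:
$O{\left(d,V \right)} = V + d$
$56 \left(27 + O{\left(6,7 \right)}\right) = 56 \left(27 + \left(7 + 6\right)\right) = 56 \left(27 + 13\right) = 56 \cdot 40 = 2240$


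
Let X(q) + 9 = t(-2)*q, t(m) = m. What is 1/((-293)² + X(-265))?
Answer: 1/86370 ≈ 1.1578e-5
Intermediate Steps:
X(q) = -9 - 2*q
1/((-293)² + X(-265)) = 1/((-293)² + (-9 - 2*(-265))) = 1/(85849 + (-9 + 530)) = 1/(85849 + 521) = 1/86370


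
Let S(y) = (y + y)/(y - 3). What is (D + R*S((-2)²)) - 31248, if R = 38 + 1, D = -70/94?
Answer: -1454027/47 ≈ -30937.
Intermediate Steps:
S(y) = 2*y/(-3 + y) (S(y) = (2*y)/(-3 + y) = 2*y/(-3 + y))
D = -35/47 (D = -70*1/94 = -35/47 ≈ -0.74468)
R = 39
(D + R*S((-2)²)) - 31248 = (-35/47 + 39*(2*(-2)²/(-3 + (-2)²))) - 31248 = (-35/47 + 39*(2*4/(-3 + 4))) - 31248 = (-35/47 + 39*(2*4/1)) - 31248 = (-35/47 + 39*(2*4*1)) - 31248 = (-35/47 + 39*8) - 31248 = (-35/47 + 312) - 31248 = 14629/47 - 31248 = -1454027/47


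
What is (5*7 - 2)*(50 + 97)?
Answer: 4851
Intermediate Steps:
(5*7 - 2)*(50 + 97) = (35 - 2)*147 = 33*147 = 4851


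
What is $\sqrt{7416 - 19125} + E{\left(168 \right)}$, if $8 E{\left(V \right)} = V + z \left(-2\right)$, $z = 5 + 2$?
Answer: $\frac{77}{4} + 3 i \sqrt{1301} \approx 19.25 + 108.21 i$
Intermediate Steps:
$z = 7$
$E{\left(V \right)} = - \frac{7}{4} + \frac{V}{8}$ ($E{\left(V \right)} = \frac{V + 7 \left(-2\right)}{8} = \frac{V - 14}{8} = \frac{-14 + V}{8} = - \frac{7}{4} + \frac{V}{8}$)
$\sqrt{7416 - 19125} + E{\left(168 \right)} = \sqrt{7416 - 19125} + \left(- \frac{7}{4} + \frac{1}{8} \cdot 168\right) = \sqrt{-11709} + \left(- \frac{7}{4} + 21\right) = 3 i \sqrt{1301} + \frac{77}{4} = \frac{77}{4} + 3 i \sqrt{1301}$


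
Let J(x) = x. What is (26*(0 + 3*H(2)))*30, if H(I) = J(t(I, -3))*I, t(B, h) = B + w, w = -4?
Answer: -9360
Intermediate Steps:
t(B, h) = -4 + B (t(B, h) = B - 4 = -4 + B)
H(I) = I*(-4 + I) (H(I) = (-4 + I)*I = I*(-4 + I))
(26*(0 + 3*H(2)))*30 = (26*(0 + 3*(2*(-4 + 2))))*30 = (26*(0 + 3*(2*(-2))))*30 = (26*(0 + 3*(-4)))*30 = (26*(0 - 12))*30 = (26*(-12))*30 = -312*30 = -9360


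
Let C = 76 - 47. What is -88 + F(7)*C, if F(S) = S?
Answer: 115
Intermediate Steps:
C = 29
-88 + F(7)*C = -88 + 7*29 = -88 + 203 = 115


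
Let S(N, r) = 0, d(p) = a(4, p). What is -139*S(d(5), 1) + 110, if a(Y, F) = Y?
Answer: 110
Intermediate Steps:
d(p) = 4
-139*S(d(5), 1) + 110 = -139*0 + 110 = 0 + 110 = 110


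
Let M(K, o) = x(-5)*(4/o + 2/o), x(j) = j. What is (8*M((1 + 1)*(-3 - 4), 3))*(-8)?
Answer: 640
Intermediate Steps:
M(K, o) = -30/o (M(K, o) = -5*(4/o + 2/o) = -30/o)
(8*M((1 + 1)*(-3 - 4), 3))*(-8) = (8*(-30/3))*(-8) = (8*(-30*1/3))*(-8) = (8*(-10))*(-8) = -80*(-8) = 640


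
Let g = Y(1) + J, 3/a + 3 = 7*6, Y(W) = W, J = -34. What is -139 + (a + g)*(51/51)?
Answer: -2235/13 ≈ -171.92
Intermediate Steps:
a = 1/13 (a = 3/(-3 + 7*6) = 3/(-3 + 42) = 3/39 = 3*(1/39) = 1/13 ≈ 0.076923)
g = -33 (g = 1 - 34 = -33)
-139 + (a + g)*(51/51) = -139 + (1/13 - 33)*(51/51) = -139 - 21828/(13*51) = -139 - 428/13*1 = -139 - 428/13 = -2235/13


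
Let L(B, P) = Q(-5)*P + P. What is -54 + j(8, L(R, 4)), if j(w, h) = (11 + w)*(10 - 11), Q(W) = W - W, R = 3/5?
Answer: -73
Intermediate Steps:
R = ⅗ (R = 3*(⅕) = ⅗ ≈ 0.60000)
Q(W) = 0
L(B, P) = P (L(B, P) = 0*P + P = 0 + P = P)
j(w, h) = -11 - w (j(w, h) = (11 + w)*(-1) = -11 - w)
-54 + j(8, L(R, 4)) = -54 + (-11 - 1*8) = -54 + (-11 - 8) = -54 - 19 = -73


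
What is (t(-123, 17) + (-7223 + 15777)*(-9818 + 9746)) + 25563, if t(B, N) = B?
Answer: -590448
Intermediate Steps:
(t(-123, 17) + (-7223 + 15777)*(-9818 + 9746)) + 25563 = (-123 + (-7223 + 15777)*(-9818 + 9746)) + 25563 = (-123 + 8554*(-72)) + 25563 = (-123 - 615888) + 25563 = -616011 + 25563 = -590448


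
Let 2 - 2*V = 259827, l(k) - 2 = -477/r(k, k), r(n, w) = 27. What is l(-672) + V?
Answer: -779569/6 ≈ -1.2993e+5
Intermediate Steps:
l(k) = -47/3 (l(k) = 2 - 477/27 = 2 - 477*1/27 = 2 - 53/3 = -47/3)
V = -259825/2 (V = 1 - ½*259827 = 1 - 259827/2 = -259825/2 ≈ -1.2991e+5)
l(-672) + V = -47/3 - 259825/2 = -779569/6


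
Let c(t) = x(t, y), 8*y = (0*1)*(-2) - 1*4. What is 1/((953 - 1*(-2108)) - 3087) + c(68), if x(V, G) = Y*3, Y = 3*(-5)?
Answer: -1171/26 ≈ -45.038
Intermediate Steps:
Y = -15
y = -1/2 (y = ((0*1)*(-2) - 1*4)/8 = (0*(-2) - 4)/8 = (0 - 4)/8 = (1/8)*(-4) = -1/2 ≈ -0.50000)
x(V, G) = -45 (x(V, G) = -15*3 = -45)
c(t) = -45
1/((953 - 1*(-2108)) - 3087) + c(68) = 1/((953 - 1*(-2108)) - 3087) - 45 = 1/((953 + 2108) - 3087) - 45 = 1/(3061 - 3087) - 45 = 1/(-26) - 45 = -1/26 - 45 = -1171/26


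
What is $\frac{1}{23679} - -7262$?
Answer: $\frac{171956899}{23679} \approx 7262.0$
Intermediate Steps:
$\frac{1}{23679} - -7262 = \frac{1}{23679} + 7262 = \frac{171956899}{23679}$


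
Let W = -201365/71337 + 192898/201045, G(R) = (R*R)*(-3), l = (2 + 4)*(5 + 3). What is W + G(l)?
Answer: -33052753822093/4780649055 ≈ -6913.9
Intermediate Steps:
l = 48 (l = 6*8 = 48)
G(R) = -3*R² (G(R) = R²*(-3) = -3*R²)
W = -8907553933/4780649055 (W = -201365*1/71337 + 192898*(1/201045) = -201365/71337 + 192898/201045 = -8907553933/4780649055 ≈ -1.8633)
W + G(l) = -8907553933/4780649055 - 3*48² = -8907553933/4780649055 - 3*2304 = -8907553933/4780649055 - 6912 = -33052753822093/4780649055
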